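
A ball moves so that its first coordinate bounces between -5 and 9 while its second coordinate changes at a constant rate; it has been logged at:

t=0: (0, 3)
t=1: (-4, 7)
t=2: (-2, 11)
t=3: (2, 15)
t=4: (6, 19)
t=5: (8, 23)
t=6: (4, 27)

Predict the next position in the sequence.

(0, 31)

The first coordinate travels 4 per step and bounces off the walls at -5 and 9.
  step 7: 4 → 0
The second coordinate changes by +4 each step: at step 7 it is 31.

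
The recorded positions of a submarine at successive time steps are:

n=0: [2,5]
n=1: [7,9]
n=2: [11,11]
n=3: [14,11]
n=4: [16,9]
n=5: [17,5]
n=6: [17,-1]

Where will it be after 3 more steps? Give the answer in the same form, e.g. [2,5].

[11,-31]

First differences are [+5,+4], [+4,+2], [+3,+0], [+2,-2], [+1,-4], [+0,-6]; their common second difference is [-1,-2] (constant acceleration).
step 7: [17,-1] + [-1,-8] → [16,-9]
step 8: [16,-9] + [-2,-10] → [14,-19]
step 9: [14,-19] + [-3,-12] → [11,-31]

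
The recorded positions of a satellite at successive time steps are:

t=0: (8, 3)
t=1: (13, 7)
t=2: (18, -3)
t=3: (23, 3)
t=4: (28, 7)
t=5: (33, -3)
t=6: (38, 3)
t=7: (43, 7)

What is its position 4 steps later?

First: linear, +5 per step → 63 at step 11.
Second: cycles through 3, 7, -3 every 3 steps. Step 11 lands at position 2 of the cycle → -3.

(63, -3)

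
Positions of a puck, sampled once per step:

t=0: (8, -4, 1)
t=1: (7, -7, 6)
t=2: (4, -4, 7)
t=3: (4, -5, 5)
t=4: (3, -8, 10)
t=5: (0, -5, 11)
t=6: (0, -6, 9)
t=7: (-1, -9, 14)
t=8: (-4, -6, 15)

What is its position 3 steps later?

Differencing gives (-1, -3, +5), (-3, +3, +1), (+0, -1, -2), (-1, -3, +5), (-3, +3, +1), (+0, -1, -2), (-1, -3, +5), (-3, +3, +1). This is the pattern (-1, -3, +5), (-3, +3, +1), (+0, -1, -2) repeated.
step 9: apply (+0, -1, -2) → (-4, -7, 13)
step 10: apply (-1, -3, +5) → (-5, -10, 18)
step 11: apply (-3, +3, +1) → (-8, -7, 19)

(-8, -7, 19)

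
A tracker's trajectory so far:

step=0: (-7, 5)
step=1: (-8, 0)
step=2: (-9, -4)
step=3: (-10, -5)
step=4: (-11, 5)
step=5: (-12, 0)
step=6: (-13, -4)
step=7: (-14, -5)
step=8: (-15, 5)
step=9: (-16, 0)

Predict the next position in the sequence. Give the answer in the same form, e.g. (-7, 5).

First: linear, -1 per step → -17 at step 10.
Second: cycles through 5, 0, -4, -5 every 4 steps. Step 10 lands at position 2 of the cycle → -4.

(-17, -4)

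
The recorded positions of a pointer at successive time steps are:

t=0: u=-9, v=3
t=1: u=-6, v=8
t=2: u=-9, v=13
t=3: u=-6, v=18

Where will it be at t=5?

u=-6, v=28

U: cycles through -9, -6 every 2 steps. Step 5 lands at position 1 of the cycle → -6.
V: linear, +5 per step → 28 at step 5.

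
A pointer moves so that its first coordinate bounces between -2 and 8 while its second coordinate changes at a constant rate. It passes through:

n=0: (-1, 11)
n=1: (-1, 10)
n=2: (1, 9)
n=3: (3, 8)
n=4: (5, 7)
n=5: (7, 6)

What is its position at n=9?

The first coordinate travels 2 per step and bounces off the walls at -2 and 8.
  step 6: 7 → 7
  step 7: 7 → 5
  step 8: 5 → 3
  step 9: 3 → 1
The second coordinate changes by -1 each step: at step 9 it is 2.

(1, 2)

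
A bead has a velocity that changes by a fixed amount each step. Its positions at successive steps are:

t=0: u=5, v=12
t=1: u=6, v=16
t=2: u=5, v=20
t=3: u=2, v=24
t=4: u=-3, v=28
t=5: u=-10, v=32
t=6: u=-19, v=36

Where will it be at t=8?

u=-43, v=44

Taking differences between consecutive positions: (+1, +4), (-1, +4), (-3, +4), (-5, +4), (-7, +4), (-9, +4). These grow by (-2, +0) each step.
step 7: u=-19, v=36 + (-11, +4) → u=-30, v=40
step 8: u=-30, v=40 + (-13, +4) → u=-43, v=44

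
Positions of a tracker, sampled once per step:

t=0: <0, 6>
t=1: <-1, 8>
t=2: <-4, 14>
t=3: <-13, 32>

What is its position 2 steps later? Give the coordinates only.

Consecutive displacements <-1, +2>, <-3, +6>, <-9, +18> scale by a factor of 3 each step.
step 4: <-13, 32> + <-27, +54> → <-40, 86>
step 5: <-40, 86> + <-81, +162> → <-121, 248>

<-121, 248>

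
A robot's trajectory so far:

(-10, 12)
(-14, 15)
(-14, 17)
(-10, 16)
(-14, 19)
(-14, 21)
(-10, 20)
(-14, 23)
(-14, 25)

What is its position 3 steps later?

Differencing gives (-4, +3), (+0, +2), (+4, -1), (-4, +3), (+0, +2), (+4, -1), (-4, +3), (+0, +2). This is the pattern (-4, +3), (+0, +2), (+4, -1) repeated.
step 9: apply (+4, -1) → (-10, 24)
step 10: apply (-4, +3) → (-14, 27)
step 11: apply (+0, +2) → (-14, 29)

(-14, 29)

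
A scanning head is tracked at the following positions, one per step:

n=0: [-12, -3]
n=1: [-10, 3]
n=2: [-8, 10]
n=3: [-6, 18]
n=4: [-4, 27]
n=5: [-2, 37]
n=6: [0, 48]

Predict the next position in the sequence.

[2, 60]

First differences are [+2, +6], [+2, +7], [+2, +8], [+2, +9], [+2, +10], [+2, +11]; their common second difference is [+0, +1] (constant acceleration).
step 7: [0, 48] + [+2, +12] → [2, 60]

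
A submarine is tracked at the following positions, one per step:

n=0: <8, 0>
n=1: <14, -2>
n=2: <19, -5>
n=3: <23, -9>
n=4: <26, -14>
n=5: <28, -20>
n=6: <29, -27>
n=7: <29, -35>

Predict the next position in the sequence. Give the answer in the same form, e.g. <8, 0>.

<28, -44>

Taking differences between consecutive positions: <+6, -2>, <+5, -3>, <+4, -4>, <+3, -5>, <+2, -6>, <+1, -7>, <+0, -8>. These grow by <-1, -1> each step.
step 8: <29, -35> + <-1, -9> → <28, -44>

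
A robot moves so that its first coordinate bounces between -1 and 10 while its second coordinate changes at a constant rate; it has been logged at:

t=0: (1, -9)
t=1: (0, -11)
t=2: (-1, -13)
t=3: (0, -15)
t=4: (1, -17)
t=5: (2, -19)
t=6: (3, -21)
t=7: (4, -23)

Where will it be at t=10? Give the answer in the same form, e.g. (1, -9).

(7, -29)

The first coordinate travels 1 per step and bounces off the walls at -1 and 10.
  step 8: 4 → 5
  step 9: 5 → 6
  step 10: 6 → 7
The second coordinate changes by -2 each step: at step 10 it is -29.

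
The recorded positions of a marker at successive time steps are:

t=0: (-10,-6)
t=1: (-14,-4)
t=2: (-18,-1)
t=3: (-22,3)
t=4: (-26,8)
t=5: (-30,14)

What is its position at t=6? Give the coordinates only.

(-34,21)

Successive displacements: (-4,+2), (-4,+3), (-4,+4), (-4,+5), (-4,+6) — each changes by (+0,+1).
step 6: (-30,14) + (-4,+7) → (-34,21)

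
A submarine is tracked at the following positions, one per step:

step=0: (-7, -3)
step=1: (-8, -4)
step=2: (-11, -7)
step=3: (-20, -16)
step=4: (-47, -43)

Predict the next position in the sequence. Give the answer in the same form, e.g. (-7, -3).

(-128, -124)

The jumps are (-1, -1), (-3, -3), (-9, -9), (-27, -27) — a geometric progression with ratio 3.
step 5: (-47, -43) + (-81, -81) → (-128, -124)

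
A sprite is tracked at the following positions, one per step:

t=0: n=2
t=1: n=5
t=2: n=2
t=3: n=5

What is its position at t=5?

n=5

The jumps are +3, -3, +3 — a geometric progression with ratio -1.
step 4: 5 − 3 → n=2
step 5: 2 + 3 → n=5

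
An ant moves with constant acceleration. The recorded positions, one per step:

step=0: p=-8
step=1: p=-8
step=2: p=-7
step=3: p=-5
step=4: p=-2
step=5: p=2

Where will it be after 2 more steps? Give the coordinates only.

First differences are +0, +1, +2, +3, +4; their common second difference is +1 (constant acceleration).
step 6: 2 + 5 → p=7
step 7: 7 + 6 → p=13

p=13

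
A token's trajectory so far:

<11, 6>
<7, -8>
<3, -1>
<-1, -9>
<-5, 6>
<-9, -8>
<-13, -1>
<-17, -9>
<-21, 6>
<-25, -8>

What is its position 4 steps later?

<-41, -8>

First: linear, -4 per step → -41 at step 13.
Second: cycles through 6, -8, -1, -9 every 4 steps. Step 13 lands at position 1 of the cycle → -8.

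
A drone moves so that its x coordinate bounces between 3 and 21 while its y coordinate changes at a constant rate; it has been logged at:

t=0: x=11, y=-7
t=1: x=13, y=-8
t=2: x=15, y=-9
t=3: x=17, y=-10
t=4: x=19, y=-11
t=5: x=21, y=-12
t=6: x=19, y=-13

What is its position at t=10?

The x coordinate reflects between 3 and 21, moving 2 per step.
  step 7: 19 → 17
  step 8: 17 → 15
  step 9: 15 → 13
  step 10: 13 → 11
The y coordinate changes by -1 each step: at step 10 it is -17.

x=11, y=-17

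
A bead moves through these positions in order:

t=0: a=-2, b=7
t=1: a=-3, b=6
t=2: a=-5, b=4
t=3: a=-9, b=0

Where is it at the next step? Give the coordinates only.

a=-17, b=-8

The jumps are (-1,-1), (-2,-2), (-4,-4) — a geometric progression with ratio 2.
step 4: a=-9, b=0 + (-8,-8) → a=-17, b=-8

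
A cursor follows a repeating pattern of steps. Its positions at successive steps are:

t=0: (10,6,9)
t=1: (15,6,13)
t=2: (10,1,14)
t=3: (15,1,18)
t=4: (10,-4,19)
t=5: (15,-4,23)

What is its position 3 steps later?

(10,-14,29)

Differencing gives (+5,+0,+4), (-5,-5,+1), (+5,+0,+4), (-5,-5,+1), (+5,+0,+4). This is the pattern (+5,+0,+4), (-5,-5,+1) repeated.
step 6: apply (-5,-5,+1) → (10,-9,24)
step 7: apply (+5,+0,+4) → (15,-9,28)
step 8: apply (-5,-5,+1) → (10,-14,29)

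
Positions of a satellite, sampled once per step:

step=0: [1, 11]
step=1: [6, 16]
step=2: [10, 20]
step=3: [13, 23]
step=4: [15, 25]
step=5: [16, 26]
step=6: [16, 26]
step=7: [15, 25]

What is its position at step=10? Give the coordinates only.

First differences are [+5, +5], [+4, +4], [+3, +3], [+2, +2], [+1, +1], [+0, +0], [-1, -1]; their common second difference is [-1, -1] (constant acceleration).
step 8: [15, 25] + [-2, -2] → [13, 23]
step 9: [13, 23] + [-3, -3] → [10, 20]
step 10: [10, 20] + [-4, -4] → [6, 16]

[6, 16]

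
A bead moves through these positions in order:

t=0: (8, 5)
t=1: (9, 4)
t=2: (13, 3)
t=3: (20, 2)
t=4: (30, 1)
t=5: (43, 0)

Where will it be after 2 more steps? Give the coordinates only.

First differences are (+1, -1), (+4, -1), (+7, -1), (+10, -1), (+13, -1); their common second difference is (+3, +0) (constant acceleration).
step 6: (43, 0) + (+16, -1) → (59, -1)
step 7: (59, -1) + (+19, -1) → (78, -2)

(78, -2)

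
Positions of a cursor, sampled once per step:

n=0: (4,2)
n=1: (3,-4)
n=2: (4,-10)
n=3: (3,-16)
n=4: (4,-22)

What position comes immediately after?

(3,-28)

The first coordinate repeats the cycle [4, 3] with period 2; step 5 mod 2 = 1, giving 3.
The second coordinate changes by -6 each step, so at step 5 it is 2 + 5·(-6) = -28.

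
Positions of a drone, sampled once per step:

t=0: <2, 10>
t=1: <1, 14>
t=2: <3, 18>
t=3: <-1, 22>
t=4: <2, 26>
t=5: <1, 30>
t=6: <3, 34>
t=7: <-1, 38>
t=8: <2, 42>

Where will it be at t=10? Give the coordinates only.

<3, 50>

First: cycles through 2, 1, 3, -1 every 4 steps. Step 10 lands at position 2 of the cycle → 3.
Second: linear, +4 per step → 50 at step 10.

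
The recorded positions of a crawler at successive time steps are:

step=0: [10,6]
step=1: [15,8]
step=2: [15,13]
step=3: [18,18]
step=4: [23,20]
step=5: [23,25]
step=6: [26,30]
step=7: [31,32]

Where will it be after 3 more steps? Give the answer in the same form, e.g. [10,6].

Step-to-step displacements: [+5,+2], [+0,+5], [+3,+5], [+5,+2], [+0,+5], [+3,+5], [+5,+2] — a repeating cycle of length 3.
step 8: apply [+0,+5] → [31,37]
step 9: apply [+3,+5] → [34,42]
step 10: apply [+5,+2] → [39,44]

[39,44]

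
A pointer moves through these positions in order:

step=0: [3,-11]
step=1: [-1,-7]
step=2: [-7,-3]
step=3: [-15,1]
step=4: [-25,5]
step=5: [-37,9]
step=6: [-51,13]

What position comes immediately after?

[-67,17]

Successive displacements: [-4,+4], [-6,+4], [-8,+4], [-10,+4], [-12,+4], [-14,+4] — each changes by [-2,+0].
step 7: [-51,13] + [-16,+4] → [-67,17]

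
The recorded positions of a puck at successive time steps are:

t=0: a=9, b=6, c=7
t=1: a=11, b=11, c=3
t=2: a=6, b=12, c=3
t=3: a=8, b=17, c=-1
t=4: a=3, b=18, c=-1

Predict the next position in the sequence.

Differencing gives (+2, +5, -4), (-5, +1, +0), (+2, +5, -4), (-5, +1, +0). This is the pattern (+2, +5, -4), (-5, +1, +0) repeated.
step 5: apply (+2, +5, -4) → a=5, b=23, c=-5

a=5, b=23, c=-5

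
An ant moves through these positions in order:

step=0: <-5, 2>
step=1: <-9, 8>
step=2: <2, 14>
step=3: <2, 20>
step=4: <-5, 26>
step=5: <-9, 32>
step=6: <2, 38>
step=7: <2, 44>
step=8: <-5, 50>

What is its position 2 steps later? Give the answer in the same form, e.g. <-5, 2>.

<2, 62>

First: cycles through -5, -9, 2, 2 every 4 steps. Step 10 lands at position 2 of the cycle → 2.
Second: linear, +6 per step → 62 at step 10.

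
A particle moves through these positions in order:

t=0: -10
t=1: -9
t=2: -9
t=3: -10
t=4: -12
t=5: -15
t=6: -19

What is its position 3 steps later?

Successive displacements: +1, +0, -1, -2, -3, -4 — each changes by -1.
step 7: -19 − 5 → -24
step 8: -24 − 6 → -30
step 9: -30 − 7 → -37

-37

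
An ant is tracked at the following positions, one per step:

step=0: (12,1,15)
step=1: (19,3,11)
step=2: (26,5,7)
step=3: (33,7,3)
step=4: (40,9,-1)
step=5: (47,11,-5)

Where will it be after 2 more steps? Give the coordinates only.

(61,15,-13)

Constant displacement of (+7,+2,-4) per step.
step 6: (47,11,-5) + (+7,+2,-4) → (54,13,-9)
step 7: (54,13,-9) + (+7,+2,-4) → (61,15,-13)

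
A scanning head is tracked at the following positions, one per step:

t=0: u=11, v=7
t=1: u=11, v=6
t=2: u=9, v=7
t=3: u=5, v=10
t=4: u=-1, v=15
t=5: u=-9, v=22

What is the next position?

u=-19, v=31

Successive displacements: (+0, -1), (-2, +1), (-4, +3), (-6, +5), (-8, +7) — each changes by (-2, +2).
step 6: u=-9, v=22 + (-10, +9) → u=-19, v=31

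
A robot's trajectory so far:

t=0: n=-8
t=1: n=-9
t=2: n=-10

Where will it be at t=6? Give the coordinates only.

Each step adds -1 to the position.
step 3: -10 − 1 → n=-11
step 4: -11 − 1 → n=-12
step 5: -12 − 1 → n=-13
step 6: -13 − 1 → n=-14

n=-14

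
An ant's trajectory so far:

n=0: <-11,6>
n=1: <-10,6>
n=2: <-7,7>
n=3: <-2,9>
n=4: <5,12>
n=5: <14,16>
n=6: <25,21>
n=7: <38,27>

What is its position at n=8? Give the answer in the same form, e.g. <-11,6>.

<53,34>

Taking differences between consecutive positions: <+1,+0>, <+3,+1>, <+5,+2>, <+7,+3>, <+9,+4>, <+11,+5>, <+13,+6>. These grow by <+2,+1> each step.
step 8: <38,27> + <+15,+7> → <53,34>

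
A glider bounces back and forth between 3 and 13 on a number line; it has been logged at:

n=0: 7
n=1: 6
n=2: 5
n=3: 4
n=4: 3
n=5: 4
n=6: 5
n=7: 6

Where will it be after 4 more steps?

10

The value travels 1 per step and bounces off the walls at 3 and 13.
  step 8: 6 → 7
  step 9: 7 → 8
  step 10: 8 → 9
  step 11: 9 → 10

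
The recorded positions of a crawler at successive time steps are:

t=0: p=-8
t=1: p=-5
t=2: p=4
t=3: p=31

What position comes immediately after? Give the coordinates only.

p=112

Step-to-step displacements: +3, +9, +27; each is 3× the previous.
step 4: 31 + 81 → p=112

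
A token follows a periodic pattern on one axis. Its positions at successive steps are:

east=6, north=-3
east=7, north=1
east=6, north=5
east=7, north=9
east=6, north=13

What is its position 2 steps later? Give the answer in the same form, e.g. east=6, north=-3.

east=6, north=21

The east coordinate repeats the cycle [6, 7] with period 2; step 6 mod 2 = 0, giving 6.
The north coordinate changes by +4 each step, so at step 6 it is -3 + 6·(4) = 21.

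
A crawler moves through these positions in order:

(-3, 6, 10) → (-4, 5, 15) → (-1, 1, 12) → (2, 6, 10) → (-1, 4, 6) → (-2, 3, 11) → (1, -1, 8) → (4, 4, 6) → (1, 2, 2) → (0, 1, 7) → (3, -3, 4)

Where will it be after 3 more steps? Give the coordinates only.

(2, -1, 3)

The moves between consecutive positions are (-1, -1, +5), (+3, -4, -3), (+3, +5, -2), (-3, -2, -4), (-1, -1, +5), (+3, -4, -3), (+3, +5, -2), (-3, -2, -4), (-1, -1, +5), (+3, -4, -3); they repeat the 4-cycle [(-1, -1, +5), (+3, -4, -3), (+3, +5, -2), (-3, -2, -4)].
step 11: apply (+3, +5, -2) → (6, 2, 2)
step 12: apply (-3, -2, -4) → (3, 0, -2)
step 13: apply (-1, -1, +5) → (2, -1, 3)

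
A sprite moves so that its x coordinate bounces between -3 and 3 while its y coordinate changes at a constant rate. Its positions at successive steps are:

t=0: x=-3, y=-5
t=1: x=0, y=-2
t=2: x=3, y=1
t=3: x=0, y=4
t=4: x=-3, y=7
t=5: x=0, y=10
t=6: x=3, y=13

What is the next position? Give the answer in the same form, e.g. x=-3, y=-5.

The x coordinate reflects between -3 and 3, moving 3 per step.
  step 7: 3 → 0
The y coordinate changes by +3 each step: at step 7 it is 16.

x=0, y=16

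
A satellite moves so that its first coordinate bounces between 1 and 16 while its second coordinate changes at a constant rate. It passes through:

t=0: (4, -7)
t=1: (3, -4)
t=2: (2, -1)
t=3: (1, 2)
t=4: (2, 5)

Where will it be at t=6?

(4, 11)

The first coordinate travels 1 per step and bounces off the walls at 1 and 16.
  step 5: 2 → 3
  step 6: 3 → 4
The second coordinate changes by +3 each step: at step 6 it is 11.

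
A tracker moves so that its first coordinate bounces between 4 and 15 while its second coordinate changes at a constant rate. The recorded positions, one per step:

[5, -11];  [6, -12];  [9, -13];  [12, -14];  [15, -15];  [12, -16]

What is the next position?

The first coordinate travels 3 per step and bounces off the walls at 4 and 15.
  step 6: 12 → 9
The second coordinate changes by -1 each step: at step 6 it is -17.

[9, -17]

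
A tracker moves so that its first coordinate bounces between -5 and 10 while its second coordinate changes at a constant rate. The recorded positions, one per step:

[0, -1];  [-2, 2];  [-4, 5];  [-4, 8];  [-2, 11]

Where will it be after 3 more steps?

[4, 20]

The first coordinate reflects between -5 and 10, moving 2 per step.
  step 5: -2 → 0
  step 6: 0 → 2
  step 7: 2 → 4
The second coordinate changes by +3 each step: at step 7 it is 20.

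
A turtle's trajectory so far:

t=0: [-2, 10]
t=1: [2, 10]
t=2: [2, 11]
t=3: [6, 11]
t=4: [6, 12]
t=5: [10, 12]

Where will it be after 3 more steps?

The moves between consecutive positions are [+4, +0], [+0, +1], [+4, +0], [+0, +1], [+4, +0]; they repeat the 2-cycle [[+4, +0], [+0, +1]].
step 6: apply [+0, +1] → [10, 13]
step 7: apply [+4, +0] → [14, 13]
step 8: apply [+0, +1] → [14, 14]

[14, 14]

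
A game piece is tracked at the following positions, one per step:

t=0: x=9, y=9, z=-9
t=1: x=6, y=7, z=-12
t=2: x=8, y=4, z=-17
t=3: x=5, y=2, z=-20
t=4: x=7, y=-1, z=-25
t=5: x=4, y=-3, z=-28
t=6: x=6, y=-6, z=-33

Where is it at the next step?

x=3, y=-8, z=-36

Step-to-step displacements: (-3,-2,-3), (+2,-3,-5), (-3,-2,-3), (+2,-3,-5), (-3,-2,-3), (+2,-3,-5) — a repeating cycle of length 2.
step 7: apply (-3,-2,-3) → x=3, y=-8, z=-36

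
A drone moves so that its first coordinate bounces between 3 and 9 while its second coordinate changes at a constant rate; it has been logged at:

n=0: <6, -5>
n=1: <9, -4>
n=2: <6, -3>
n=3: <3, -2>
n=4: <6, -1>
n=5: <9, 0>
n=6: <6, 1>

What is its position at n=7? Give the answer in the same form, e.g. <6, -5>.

The first coordinate travels 3 per step and bounces off the walls at 3 and 9.
  step 7: 6 → 3
The second coordinate changes by +1 each step: at step 7 it is 2.

<3, 2>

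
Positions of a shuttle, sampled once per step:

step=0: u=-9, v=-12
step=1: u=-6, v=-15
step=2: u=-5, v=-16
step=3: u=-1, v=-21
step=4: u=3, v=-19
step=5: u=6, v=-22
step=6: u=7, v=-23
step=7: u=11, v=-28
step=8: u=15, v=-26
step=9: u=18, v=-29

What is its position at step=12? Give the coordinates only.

u=27, v=-33

Step-to-step displacements: (+3,-3), (+1,-1), (+4,-5), (+4,+2), (+3,-3), (+1,-1), (+4,-5), (+4,+2), (+3,-3) — a repeating cycle of length 4.
step 10: apply (+1,-1) → u=19, v=-30
step 11: apply (+4,-5) → u=23, v=-35
step 12: apply (+4,+2) → u=27, v=-33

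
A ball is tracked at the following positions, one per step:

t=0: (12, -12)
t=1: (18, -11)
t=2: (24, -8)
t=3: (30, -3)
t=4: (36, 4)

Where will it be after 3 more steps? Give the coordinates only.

Successive displacements: (+6, +1), (+6, +3), (+6, +5), (+6, +7) — each changes by (+0, +2).
step 5: (36, 4) + (+6, +9) → (42, 13)
step 6: (42, 13) + (+6, +11) → (48, 24)
step 7: (48, 24) + (+6, +13) → (54, 37)

(54, 37)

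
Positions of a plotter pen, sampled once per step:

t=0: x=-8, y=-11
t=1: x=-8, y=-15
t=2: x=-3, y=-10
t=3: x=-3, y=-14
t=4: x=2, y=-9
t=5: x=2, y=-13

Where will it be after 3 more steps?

x=12, y=-7

Differencing gives (+0, -4), (+5, +5), (+0, -4), (+5, +5), (+0, -4). This is the pattern (+0, -4), (+5, +5) repeated.
step 6: apply (+5, +5) → x=7, y=-8
step 7: apply (+0, -4) → x=7, y=-12
step 8: apply (+5, +5) → x=12, y=-7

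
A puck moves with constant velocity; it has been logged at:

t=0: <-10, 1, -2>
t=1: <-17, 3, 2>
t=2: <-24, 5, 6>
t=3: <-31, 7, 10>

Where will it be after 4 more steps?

Each step adds <-7, +2, +4> to the position.
step 4: <-31, 7, 10> + <-7, +2, +4> → <-38, 9, 14>
step 5: <-38, 9, 14> + <-7, +2, +4> → <-45, 11, 18>
step 6: <-45, 11, 18> + <-7, +2, +4> → <-52, 13, 22>
step 7: <-52, 13, 22> + <-7, +2, +4> → <-59, 15, 26>

<-59, 15, 26>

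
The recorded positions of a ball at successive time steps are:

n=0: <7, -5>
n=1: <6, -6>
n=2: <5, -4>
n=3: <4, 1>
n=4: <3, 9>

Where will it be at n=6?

<1, 34>

First differences are <-1, -1>, <-1, +2>, <-1, +5>, <-1, +8>; their common second difference is <+0, +3> (constant acceleration).
step 5: <3, 9> + <-1, +11> → <2, 20>
step 6: <2, 20> + <-1, +14> → <1, 34>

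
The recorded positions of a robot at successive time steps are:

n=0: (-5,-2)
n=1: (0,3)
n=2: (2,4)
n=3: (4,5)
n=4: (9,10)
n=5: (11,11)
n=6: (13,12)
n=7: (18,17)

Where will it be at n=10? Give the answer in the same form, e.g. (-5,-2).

(27,24)

Step-to-step displacements: (+5,+5), (+2,+1), (+2,+1), (+5,+5), (+2,+1), (+2,+1), (+5,+5) — a repeating cycle of length 3.
step 8: apply (+2,+1) → (20,18)
step 9: apply (+2,+1) → (22,19)
step 10: apply (+5,+5) → (27,24)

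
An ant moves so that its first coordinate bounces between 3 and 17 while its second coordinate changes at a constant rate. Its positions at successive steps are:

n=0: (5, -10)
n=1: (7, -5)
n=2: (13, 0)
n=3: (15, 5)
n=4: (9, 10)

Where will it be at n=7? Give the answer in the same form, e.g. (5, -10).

(15, 25)

The first coordinate travels 6 per step and bounces off the walls at 3 and 17.
  step 5: 9 → 3
  step 6: 3 → 9
  step 7: 9 → 15
The second coordinate changes by +5 each step: at step 7 it is 25.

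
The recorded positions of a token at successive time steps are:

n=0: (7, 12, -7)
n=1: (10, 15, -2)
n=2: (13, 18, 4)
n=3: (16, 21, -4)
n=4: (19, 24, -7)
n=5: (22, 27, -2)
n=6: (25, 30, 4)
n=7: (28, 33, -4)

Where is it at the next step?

(31, 36, -7)

First: linear, +3 per step → 31 at step 8.
Second: linear, +3 per step → 36 at step 8.
Third: cycles through -7, -2, 4, -4 every 4 steps. Step 8 lands at position 0 of the cycle → -7.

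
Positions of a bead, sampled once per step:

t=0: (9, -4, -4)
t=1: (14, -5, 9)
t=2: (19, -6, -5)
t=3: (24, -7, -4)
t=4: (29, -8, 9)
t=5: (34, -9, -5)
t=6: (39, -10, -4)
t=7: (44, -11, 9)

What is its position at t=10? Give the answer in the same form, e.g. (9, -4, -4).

First: linear, +5 per step → 59 at step 10.
Second: linear, -1 per step → -14 at step 10.
Third: cycles through -4, 9, -5 every 3 steps. Step 10 lands at position 1 of the cycle → 9.

(59, -14, 9)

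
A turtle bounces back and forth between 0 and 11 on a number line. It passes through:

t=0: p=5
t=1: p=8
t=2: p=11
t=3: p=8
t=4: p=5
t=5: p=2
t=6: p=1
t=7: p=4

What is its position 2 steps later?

p=10

The value travels 3 per step and bounces off the walls at 0 and 11.
  step 8: 4 → 7
  step 9: 7 → 10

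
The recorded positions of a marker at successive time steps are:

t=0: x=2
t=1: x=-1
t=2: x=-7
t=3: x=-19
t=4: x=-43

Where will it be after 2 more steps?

x=-187

The jumps are -3, -6, -12, -24 — a geometric progression with ratio 2.
step 5: -43 − 48 → x=-91
step 6: -91 − 96 → x=-187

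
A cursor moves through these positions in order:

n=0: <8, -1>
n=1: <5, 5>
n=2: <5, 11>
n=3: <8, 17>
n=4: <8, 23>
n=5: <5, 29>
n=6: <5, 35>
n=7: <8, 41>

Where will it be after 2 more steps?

<5, 53>

First: cycles through 8, 5, 5, 8 every 4 steps. Step 9 lands at position 1 of the cycle → 5.
Second: linear, +6 per step → 53 at step 9.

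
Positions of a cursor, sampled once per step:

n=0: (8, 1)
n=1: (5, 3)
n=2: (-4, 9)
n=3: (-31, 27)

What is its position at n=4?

Step-to-step displacements: (-3, +2), (-9, +6), (-27, +18); each is 3× the previous.
step 4: (-31, 27) + (-81, +54) → (-112, 81)

(-112, 81)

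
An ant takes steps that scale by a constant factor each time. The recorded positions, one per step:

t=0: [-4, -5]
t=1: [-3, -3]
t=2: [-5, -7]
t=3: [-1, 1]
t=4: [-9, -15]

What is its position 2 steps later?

[-25, -47]

The jumps are [+1, +2], [-2, -4], [+4, +8], [-8, -16] — a geometric progression with ratio -2.
step 5: [-9, -15] + [+16, +32] → [7, 17]
step 6: [7, 17] + [-32, -64] → [-25, -47]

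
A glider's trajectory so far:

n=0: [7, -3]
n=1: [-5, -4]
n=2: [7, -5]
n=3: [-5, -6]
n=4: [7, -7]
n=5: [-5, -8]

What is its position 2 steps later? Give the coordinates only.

The first coordinate repeats the cycle [7, -5] with period 2; step 7 mod 2 = 1, giving -5.
The second coordinate changes by -1 each step, so at step 7 it is -3 + 7·(-1) = -10.

[-5, -10]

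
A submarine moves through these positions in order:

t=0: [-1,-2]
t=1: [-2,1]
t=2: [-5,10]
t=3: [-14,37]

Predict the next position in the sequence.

[-41,118]

Step-to-step displacements: [-1,+3], [-3,+9], [-9,+27]; each is 3× the previous.
step 4: [-14,37] + [-27,+81] → [-41,118]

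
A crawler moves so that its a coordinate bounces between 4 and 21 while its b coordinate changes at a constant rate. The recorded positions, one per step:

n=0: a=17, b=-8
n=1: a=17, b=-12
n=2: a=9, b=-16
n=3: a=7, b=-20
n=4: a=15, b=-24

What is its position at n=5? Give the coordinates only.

a=19, b=-28

The a coordinate reflects between 4 and 21, moving 8 per step.
  step 5: 15 → 19
The b coordinate changes by -4 each step: at step 5 it is -28.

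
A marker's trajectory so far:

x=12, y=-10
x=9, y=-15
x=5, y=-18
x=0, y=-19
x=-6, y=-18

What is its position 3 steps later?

x=-30, y=-3

Taking differences between consecutive positions: (-3,-5), (-4,-3), (-5,-1), (-6,+1). These grow by (-1,+2) each step.
step 5: x=-6, y=-18 + (-7,+3) → x=-13, y=-15
step 6: x=-13, y=-15 + (-8,+5) → x=-21, y=-10
step 7: x=-21, y=-10 + (-9,+7) → x=-30, y=-3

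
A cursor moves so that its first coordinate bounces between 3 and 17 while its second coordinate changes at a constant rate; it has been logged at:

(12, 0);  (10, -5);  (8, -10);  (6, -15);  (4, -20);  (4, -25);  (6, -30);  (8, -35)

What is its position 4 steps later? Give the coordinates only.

(16, -55)

The first coordinate reflects between 3 and 17, moving 2 per step.
  step 8: 8 → 10
  step 9: 10 → 12
  step 10: 12 → 14
  step 11: 14 → 16
The second coordinate changes by -5 each step: at step 11 it is -55.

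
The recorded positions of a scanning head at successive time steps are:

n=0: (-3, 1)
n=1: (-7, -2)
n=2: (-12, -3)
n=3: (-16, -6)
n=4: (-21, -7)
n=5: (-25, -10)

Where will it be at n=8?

(-39, -15)

Differencing gives (-4, -3), (-5, -1), (-4, -3), (-5, -1), (-4, -3). This is the pattern (-4, -3), (-5, -1) repeated.
step 6: apply (-5, -1) → (-30, -11)
step 7: apply (-4, -3) → (-34, -14)
step 8: apply (-5, -1) → (-39, -15)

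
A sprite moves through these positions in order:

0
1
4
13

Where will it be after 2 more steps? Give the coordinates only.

121

Consecutive displacements +1, +3, +9 scale by a factor of 3 each step.
step 4: 13 + 27 → 40
step 5: 40 + 81 → 121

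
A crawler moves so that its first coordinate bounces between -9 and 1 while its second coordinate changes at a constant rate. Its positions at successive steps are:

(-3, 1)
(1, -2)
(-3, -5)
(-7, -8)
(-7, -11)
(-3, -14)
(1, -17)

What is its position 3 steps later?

(-7, -26)

The first coordinate reflects between -9 and 1, moving 4 per step.
  step 7: 1 → -3
  step 8: -3 → -7
  step 9: -7 → -7
The second coordinate changes by -3 each step: at step 9 it is -26.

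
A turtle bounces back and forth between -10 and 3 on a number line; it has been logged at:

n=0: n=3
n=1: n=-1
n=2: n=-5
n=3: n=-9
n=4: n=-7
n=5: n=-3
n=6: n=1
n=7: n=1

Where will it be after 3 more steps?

n=-9

The value reflects between -10 and 3, moving 4 per step.
  step 8: 1 → -3
  step 9: -3 → -7
  step 10: -7 → -9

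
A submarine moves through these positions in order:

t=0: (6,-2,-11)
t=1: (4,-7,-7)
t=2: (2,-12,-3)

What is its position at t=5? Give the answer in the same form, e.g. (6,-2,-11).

(-4,-27,9)

The position changes by (-2,-5,+4) every step.
step 3: (2,-12,-3) + (-2,-5,+4) → (0,-17,1)
step 4: (0,-17,1) + (-2,-5,+4) → (-2,-22,5)
step 5: (-2,-22,5) + (-2,-5,+4) → (-4,-27,9)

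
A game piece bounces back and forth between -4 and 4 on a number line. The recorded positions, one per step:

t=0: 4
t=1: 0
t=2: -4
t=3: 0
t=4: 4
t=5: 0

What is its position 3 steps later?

The value travels 4 per step and bounces off the walls at -4 and 4.
  step 6: 0 → -4
  step 7: -4 → 0
  step 8: 0 → 4

4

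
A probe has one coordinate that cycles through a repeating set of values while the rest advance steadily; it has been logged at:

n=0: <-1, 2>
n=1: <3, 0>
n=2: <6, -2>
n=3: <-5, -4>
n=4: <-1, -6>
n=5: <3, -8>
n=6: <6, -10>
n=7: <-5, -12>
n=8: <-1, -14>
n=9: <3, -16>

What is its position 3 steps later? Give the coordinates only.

<-1, -22>

The first coordinate repeats the cycle [-1, 3, 6, -5] with period 4; step 12 mod 4 = 0, giving -1.
The second coordinate changes by -2 each step, so at step 12 it is 2 + 12·(-2) = -22.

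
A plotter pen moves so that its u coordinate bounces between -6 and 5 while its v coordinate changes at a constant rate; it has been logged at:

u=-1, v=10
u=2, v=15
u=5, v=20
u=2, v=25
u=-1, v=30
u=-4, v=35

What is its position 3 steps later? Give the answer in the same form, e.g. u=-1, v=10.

The u coordinate travels 3 per step and bounces off the walls at -6 and 5.
  step 6: -4 → -5
  step 7: -5 → -2
  step 8: -2 → 1
The v coordinate changes by +5 each step: at step 8 it is 50.

u=1, v=50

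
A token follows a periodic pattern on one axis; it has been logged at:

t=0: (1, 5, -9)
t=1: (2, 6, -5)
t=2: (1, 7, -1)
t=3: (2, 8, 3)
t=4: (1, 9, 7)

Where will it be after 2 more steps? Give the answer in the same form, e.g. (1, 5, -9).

First: cycles through 1, 2 every 2 steps. Step 6 lands at position 0 of the cycle → 1.
Second: linear, +1 per step → 11 at step 6.
Third: linear, +4 per step → 15 at step 6.

(1, 11, 15)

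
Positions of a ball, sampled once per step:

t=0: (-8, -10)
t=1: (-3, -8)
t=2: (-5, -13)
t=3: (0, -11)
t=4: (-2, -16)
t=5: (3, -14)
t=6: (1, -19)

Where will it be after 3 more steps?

(9, -20)

The moves between consecutive positions are (+5, +2), (-2, -5), (+5, +2), (-2, -5), (+5, +2), (-2, -5); they repeat the 2-cycle [(+5, +2), (-2, -5)].
step 7: apply (+5, +2) → (6, -17)
step 8: apply (-2, -5) → (4, -22)
step 9: apply (+5, +2) → (9, -20)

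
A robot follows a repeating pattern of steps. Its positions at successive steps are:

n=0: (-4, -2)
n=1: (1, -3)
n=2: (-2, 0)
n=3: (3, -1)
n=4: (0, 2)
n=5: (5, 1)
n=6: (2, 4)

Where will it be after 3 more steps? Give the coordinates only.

(9, 5)

The moves between consecutive positions are (+5, -1), (-3, +3), (+5, -1), (-3, +3), (+5, -1), (-3, +3); they repeat the 2-cycle [(+5, -1), (-3, +3)].
step 7: apply (+5, -1) → (7, 3)
step 8: apply (-3, +3) → (4, 6)
step 9: apply (+5, -1) → (9, 5)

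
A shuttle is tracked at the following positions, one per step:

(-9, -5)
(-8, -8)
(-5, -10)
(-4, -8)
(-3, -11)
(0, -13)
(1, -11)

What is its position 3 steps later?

(6, -14)

The moves between consecutive positions are (+1, -3), (+3, -2), (+1, +2), (+1, -3), (+3, -2), (+1, +2); they repeat the 3-cycle [(+1, -3), (+3, -2), (+1, +2)].
step 7: apply (+1, -3) → (2, -14)
step 8: apply (+3, -2) → (5, -16)
step 9: apply (+1, +2) → (6, -14)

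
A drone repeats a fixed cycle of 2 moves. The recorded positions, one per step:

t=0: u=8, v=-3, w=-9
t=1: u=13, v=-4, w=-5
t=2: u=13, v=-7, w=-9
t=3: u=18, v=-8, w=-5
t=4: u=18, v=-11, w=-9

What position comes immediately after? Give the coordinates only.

Differencing gives (+5,-1,+4), (+0,-3,-4), (+5,-1,+4), (+0,-3,-4). This is the pattern (+5,-1,+4), (+0,-3,-4) repeated.
step 5: apply (+5,-1,+4) → u=23, v=-12, w=-5

u=23, v=-12, w=-5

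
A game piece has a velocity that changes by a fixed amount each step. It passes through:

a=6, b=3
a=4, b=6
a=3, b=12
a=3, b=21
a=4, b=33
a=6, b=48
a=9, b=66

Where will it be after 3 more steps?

a=24, b=138

Successive displacements: (-2, +3), (-1, +6), (+0, +9), (+1, +12), (+2, +15), (+3, +18) — each changes by (+1, +3).
step 7: a=9, b=66 + (+4, +21) → a=13, b=87
step 8: a=13, b=87 + (+5, +24) → a=18, b=111
step 9: a=18, b=111 + (+6, +27) → a=24, b=138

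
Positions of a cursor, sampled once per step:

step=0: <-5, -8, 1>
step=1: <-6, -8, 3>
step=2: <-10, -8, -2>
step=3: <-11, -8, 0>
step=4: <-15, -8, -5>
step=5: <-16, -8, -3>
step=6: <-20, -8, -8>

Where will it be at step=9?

<-26, -8, -9>

Step-to-step displacements: <-1, +0, +2>, <-4, +0, -5>, <-1, +0, +2>, <-4, +0, -5>, <-1, +0, +2>, <-4, +0, -5> — a repeating cycle of length 2.
step 7: apply <-1, +0, +2> → <-21, -8, -6>
step 8: apply <-4, +0, -5> → <-25, -8, -11>
step 9: apply <-1, +0, +2> → <-26, -8, -9>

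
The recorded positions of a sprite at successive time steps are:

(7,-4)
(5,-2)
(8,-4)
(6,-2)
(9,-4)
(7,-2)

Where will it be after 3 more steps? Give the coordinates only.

(11,-4)

Differencing gives (-2,+2), (+3,-2), (-2,+2), (+3,-2), (-2,+2). This is the pattern (-2,+2), (+3,-2) repeated.
step 6: apply (+3,-2) → (10,-4)
step 7: apply (-2,+2) → (8,-2)
step 8: apply (+3,-2) → (11,-4)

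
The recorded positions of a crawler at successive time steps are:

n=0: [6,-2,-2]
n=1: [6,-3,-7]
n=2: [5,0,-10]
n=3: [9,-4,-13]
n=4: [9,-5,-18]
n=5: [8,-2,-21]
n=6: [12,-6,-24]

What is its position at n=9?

Step-to-step displacements: [+0,-1,-5], [-1,+3,-3], [+4,-4,-3], [+0,-1,-5], [-1,+3,-3], [+4,-4,-3] — a repeating cycle of length 3.
step 7: apply [+0,-1,-5] → [12,-7,-29]
step 8: apply [-1,+3,-3] → [11,-4,-32]
step 9: apply [+4,-4,-3] → [15,-8,-35]

[15,-8,-35]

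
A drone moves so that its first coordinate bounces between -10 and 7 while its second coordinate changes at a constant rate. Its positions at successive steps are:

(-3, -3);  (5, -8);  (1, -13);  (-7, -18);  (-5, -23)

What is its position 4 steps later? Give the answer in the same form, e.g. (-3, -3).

(-7, -43)

The first coordinate reflects between -10 and 7, moving 8 per step.
  step 5: -5 → 3
  step 6: 3 → 3
  step 7: 3 → -5
  step 8: -5 → -7
The second coordinate changes by -5 each step: at step 8 it is -43.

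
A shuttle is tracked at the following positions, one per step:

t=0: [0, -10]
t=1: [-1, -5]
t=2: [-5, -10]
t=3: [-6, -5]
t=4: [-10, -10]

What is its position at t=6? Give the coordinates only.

The moves between consecutive positions are [-1, +5], [-4, -5], [-1, +5], [-4, -5]; they repeat the 2-cycle [[-1, +5], [-4, -5]].
step 5: apply [-1, +5] → [-11, -5]
step 6: apply [-4, -5] → [-15, -10]

[-15, -10]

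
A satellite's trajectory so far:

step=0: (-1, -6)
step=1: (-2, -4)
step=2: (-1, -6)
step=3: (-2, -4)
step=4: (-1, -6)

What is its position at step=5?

The jumps are (-1, +2), (+1, -2), (-1, +2), (+1, -2) — a geometric progression with ratio -1.
step 5: (-1, -6) + (-1, +2) → (-2, -4)

(-2, -4)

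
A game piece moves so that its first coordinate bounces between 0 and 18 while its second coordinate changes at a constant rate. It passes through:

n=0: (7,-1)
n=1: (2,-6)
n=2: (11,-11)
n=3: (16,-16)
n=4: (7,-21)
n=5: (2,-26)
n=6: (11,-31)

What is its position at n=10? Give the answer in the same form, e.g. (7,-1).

(11,-51)

The first coordinate reflects between 0 and 18, moving 9 per step.
  step 7: 11 → 16
  step 8: 16 → 7
  step 9: 7 → 2
  step 10: 2 → 11
The second coordinate changes by -5 each step: at step 10 it is -51.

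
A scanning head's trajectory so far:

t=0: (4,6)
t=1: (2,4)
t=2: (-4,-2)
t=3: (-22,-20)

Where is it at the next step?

The jumps are (-2,-2), (-6,-6), (-18,-18) — a geometric progression with ratio 3.
step 4: (-22,-20) + (-54,-54) → (-76,-74)

(-76,-74)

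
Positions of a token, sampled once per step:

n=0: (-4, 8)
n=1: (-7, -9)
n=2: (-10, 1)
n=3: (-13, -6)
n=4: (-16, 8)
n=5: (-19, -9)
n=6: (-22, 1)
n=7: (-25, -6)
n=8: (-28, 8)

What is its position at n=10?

First: linear, -3 per step → -34 at step 10.
Second: cycles through 8, -9, 1, -6 every 4 steps. Step 10 lands at position 2 of the cycle → 1.

(-34, 1)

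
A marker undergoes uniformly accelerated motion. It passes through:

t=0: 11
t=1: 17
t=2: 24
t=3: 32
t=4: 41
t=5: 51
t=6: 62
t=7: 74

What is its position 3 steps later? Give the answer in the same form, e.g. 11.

Taking differences between consecutive positions: +6, +7, +8, +9, +10, +11, +12. These grow by +1 each step.
step 8: 74 + 13 → 87
step 9: 87 + 14 → 101
step 10: 101 + 15 → 116

116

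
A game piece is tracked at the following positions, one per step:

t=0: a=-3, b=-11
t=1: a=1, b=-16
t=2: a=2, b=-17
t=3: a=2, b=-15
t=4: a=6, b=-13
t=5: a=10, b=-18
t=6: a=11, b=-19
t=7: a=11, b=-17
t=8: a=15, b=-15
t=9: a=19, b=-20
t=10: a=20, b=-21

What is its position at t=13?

a=28, b=-22

Step-to-step displacements: (+4, -5), (+1, -1), (+0, +2), (+4, +2), (+4, -5), (+1, -1), (+0, +2), (+4, +2), (+4, -5), (+1, -1) — a repeating cycle of length 4.
step 11: apply (+0, +2) → a=20, b=-19
step 12: apply (+4, +2) → a=24, b=-17
step 13: apply (+4, -5) → a=28, b=-22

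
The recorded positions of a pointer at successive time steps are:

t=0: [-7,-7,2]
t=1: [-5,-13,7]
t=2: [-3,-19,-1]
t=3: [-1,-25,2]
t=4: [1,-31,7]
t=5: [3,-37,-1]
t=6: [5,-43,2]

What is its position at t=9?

The first coordinate changes by +2 each step, so at step 9 it is -7 + 9·(2) = 11.
The second coordinate changes by -6 each step, so at step 9 it is -7 + 9·(-6) = -61.
The third coordinate repeats the cycle [2, 7, -1] with period 3; step 9 mod 3 = 0, giving 2.

[11,-61,2]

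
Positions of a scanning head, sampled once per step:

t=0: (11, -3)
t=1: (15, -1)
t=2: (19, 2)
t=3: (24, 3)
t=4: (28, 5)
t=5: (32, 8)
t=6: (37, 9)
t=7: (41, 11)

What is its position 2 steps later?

(50, 15)

Differencing gives (+4, +2), (+4, +3), (+5, +1), (+4, +2), (+4, +3), (+5, +1), (+4, +2). This is the pattern (+4, +2), (+4, +3), (+5, +1) repeated.
step 8: apply (+4, +3) → (45, 14)
step 9: apply (+5, +1) → (50, 15)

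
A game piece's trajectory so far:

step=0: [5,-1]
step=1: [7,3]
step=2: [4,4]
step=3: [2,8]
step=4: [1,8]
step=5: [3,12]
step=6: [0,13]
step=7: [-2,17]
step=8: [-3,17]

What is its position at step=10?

[-4,22]

The moves between consecutive positions are [+2,+4], [-3,+1], [-2,+4], [-1,+0], [+2,+4], [-3,+1], [-2,+4], [-1,+0]; they repeat the 4-cycle [[+2,+4], [-3,+1], [-2,+4], [-1,+0]].
step 9: apply [+2,+4] → [-1,21]
step 10: apply [-3,+1] → [-4,22]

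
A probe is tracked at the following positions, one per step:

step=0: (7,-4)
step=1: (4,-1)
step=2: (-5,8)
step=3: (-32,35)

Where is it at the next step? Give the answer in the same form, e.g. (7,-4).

(-113,116)

Step-to-step displacements: (-3,+3), (-9,+9), (-27,+27); each is 3× the previous.
step 4: (-32,35) + (-81,+81) → (-113,116)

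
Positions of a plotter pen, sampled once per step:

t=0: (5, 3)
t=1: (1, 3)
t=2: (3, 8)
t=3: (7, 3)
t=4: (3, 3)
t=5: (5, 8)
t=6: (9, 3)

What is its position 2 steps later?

(7, 8)

The moves between consecutive positions are (-4, +0), (+2, +5), (+4, -5), (-4, +0), (+2, +5), (+4, -5); they repeat the 3-cycle [(-4, +0), (+2, +5), (+4, -5)].
step 7: apply (-4, +0) → (5, 3)
step 8: apply (+2, +5) → (7, 8)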